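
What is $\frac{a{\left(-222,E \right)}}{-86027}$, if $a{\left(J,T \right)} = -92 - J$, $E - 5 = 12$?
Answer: $- \frac{130}{86027} \approx -0.0015112$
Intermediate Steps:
$E = 17$ ($E = 5 + 12 = 17$)
$\frac{a{\left(-222,E \right)}}{-86027} = \frac{-92 - -222}{-86027} = \left(-92 + 222\right) \left(- \frac{1}{86027}\right) = 130 \left(- \frac{1}{86027}\right) = - \frac{130}{86027}$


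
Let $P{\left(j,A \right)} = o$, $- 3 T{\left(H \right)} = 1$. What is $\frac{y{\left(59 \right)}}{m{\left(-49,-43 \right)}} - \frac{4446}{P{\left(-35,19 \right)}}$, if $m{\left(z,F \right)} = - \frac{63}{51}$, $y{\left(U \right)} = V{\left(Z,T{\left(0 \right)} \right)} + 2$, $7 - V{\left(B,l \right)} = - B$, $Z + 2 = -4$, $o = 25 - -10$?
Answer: $- \frac{4531}{35} \approx -129.46$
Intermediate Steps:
$o = 35$ ($o = 25 + 10 = 35$)
$Z = -6$ ($Z = -2 - 4 = -6$)
$T{\left(H \right)} = - \frac{1}{3}$ ($T{\left(H \right)} = \left(- \frac{1}{3}\right) 1 = - \frac{1}{3}$)
$V{\left(B,l \right)} = 7 + B$ ($V{\left(B,l \right)} = 7 - - B = 7 + B$)
$P{\left(j,A \right)} = 35$
$y{\left(U \right)} = 3$ ($y{\left(U \right)} = \left(7 - 6\right) + 2 = 1 + 2 = 3$)
$m{\left(z,F \right)} = - \frac{21}{17}$ ($m{\left(z,F \right)} = \left(-63\right) \frac{1}{51} = - \frac{21}{17}$)
$\frac{y{\left(59 \right)}}{m{\left(-49,-43 \right)}} - \frac{4446}{P{\left(-35,19 \right)}} = \frac{3}{- \frac{21}{17}} - \frac{4446}{35} = 3 \left(- \frac{17}{21}\right) - \frac{4446}{35} = - \frac{17}{7} - \frac{4446}{35} = - \frac{4531}{35}$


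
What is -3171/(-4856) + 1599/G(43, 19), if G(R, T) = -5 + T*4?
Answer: 7989885/344776 ≈ 23.174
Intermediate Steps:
G(R, T) = -5 + 4*T
-3171/(-4856) + 1599/G(43, 19) = -3171/(-4856) + 1599/(-5 + 4*19) = -3171*(-1/4856) + 1599/(-5 + 76) = 3171/4856 + 1599/71 = 7989885/344776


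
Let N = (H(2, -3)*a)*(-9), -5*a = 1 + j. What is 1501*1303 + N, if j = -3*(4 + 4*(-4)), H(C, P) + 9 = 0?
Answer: 9776018/5 ≈ 1.9552e+6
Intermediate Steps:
H(C, P) = -9 (H(C, P) = -9 + 0 = -9)
j = 36 (j = -3*(4 - 16) = -3*(-12) = 36)
a = -37/5 (a = -(1 + 36)/5 = -⅕*37 = -37/5 ≈ -7.4000)
N = -2997/5 (N = -9*(-37/5)*(-9) = (333/5)*(-9) = -2997/5 ≈ -599.40)
1501*1303 + N = 1501*1303 - 2997/5 = 1955803 - 2997/5 = 9776018/5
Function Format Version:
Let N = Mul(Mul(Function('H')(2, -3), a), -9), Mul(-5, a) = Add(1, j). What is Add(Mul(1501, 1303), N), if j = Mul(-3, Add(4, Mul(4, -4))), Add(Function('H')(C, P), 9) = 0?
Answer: Rational(9776018, 5) ≈ 1.9552e+6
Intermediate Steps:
Function('H')(C, P) = -9 (Function('H')(C, P) = Add(-9, 0) = -9)
j = 36 (j = Mul(-3, Add(4, -16)) = Mul(-3, -12) = 36)
a = Rational(-37, 5) (a = Mul(Rational(-1, 5), Add(1, 36)) = Mul(Rational(-1, 5), 37) = Rational(-37, 5) ≈ -7.4000)
N = Rational(-2997, 5) (N = Mul(Mul(-9, Rational(-37, 5)), -9) = Mul(Rational(333, 5), -9) = Rational(-2997, 5) ≈ -599.40)
Add(Mul(1501, 1303), N) = Add(Mul(1501, 1303), Rational(-2997, 5)) = Add(1955803, Rational(-2997, 5)) = Rational(9776018, 5)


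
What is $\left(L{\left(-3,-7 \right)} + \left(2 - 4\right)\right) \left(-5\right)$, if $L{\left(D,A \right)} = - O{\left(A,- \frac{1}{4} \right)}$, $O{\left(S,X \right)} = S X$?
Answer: $\frac{75}{4} \approx 18.75$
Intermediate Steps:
$L{\left(D,A \right)} = \frac{A}{4}$ ($L{\left(D,A \right)} = - A \left(- \frac{1}{4}\right) = - A \left(\left(-1\right) \frac{1}{4}\right) = - \frac{A \left(-1\right)}{4} = - \frac{\left(-1\right) A}{4} = \frac{A}{4}$)
$\left(L{\left(-3,-7 \right)} + \left(2 - 4\right)\right) \left(-5\right) = \left(\frac{1}{4} \left(-7\right) + \left(2 - 4\right)\right) \left(-5\right) = \left(- \frac{7}{4} + \left(2 - 4\right)\right) \left(-5\right) = \left(- \frac{7}{4} - 2\right) \left(-5\right) = \left(- \frac{15}{4}\right) \left(-5\right) = \frac{75}{4}$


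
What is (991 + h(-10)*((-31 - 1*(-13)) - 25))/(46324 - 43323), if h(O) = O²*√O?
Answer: 991/3001 - 4300*I*√10/3001 ≈ 0.33022 - 4.5311*I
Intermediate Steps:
h(O) = O^(5/2)
(991 + h(-10)*((-31 - 1*(-13)) - 25))/(46324 - 43323) = (991 + (-10)^(5/2)*((-31 - 1*(-13)) - 25))/(46324 - 43323) = (991 + (100*I*√10)*((-31 + 13) - 25))/3001 = (991 + (100*I*√10)*(-18 - 25))*(1/3001) = (991 + (100*I*√10)*(-43))*(1/3001) = (991 - 4300*I*√10)*(1/3001) = 991/3001 - 4300*I*√10/3001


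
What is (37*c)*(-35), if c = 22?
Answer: -28490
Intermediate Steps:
(37*c)*(-35) = (37*22)*(-35) = 814*(-35) = -28490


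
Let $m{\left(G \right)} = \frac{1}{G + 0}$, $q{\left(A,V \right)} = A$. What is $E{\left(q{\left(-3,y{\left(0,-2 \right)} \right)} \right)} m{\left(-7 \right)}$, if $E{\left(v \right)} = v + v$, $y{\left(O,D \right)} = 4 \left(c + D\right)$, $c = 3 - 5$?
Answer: $\frac{6}{7} \approx 0.85714$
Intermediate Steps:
$c = -2$ ($c = 3 - 5 = -2$)
$y{\left(O,D \right)} = -8 + 4 D$ ($y{\left(O,D \right)} = 4 \left(-2 + D\right) = -8 + 4 D$)
$E{\left(v \right)} = 2 v$
$m{\left(G \right)} = \frac{1}{G}$
$E{\left(q{\left(-3,y{\left(0,-2 \right)} \right)} \right)} m{\left(-7 \right)} = \frac{2 \left(-3\right)}{-7} = \left(-6\right) \left(- \frac{1}{7}\right) = \frac{6}{7}$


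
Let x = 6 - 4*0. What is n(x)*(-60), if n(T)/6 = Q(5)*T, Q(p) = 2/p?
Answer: -864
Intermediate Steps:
x = 6 (x = 6 + 0 = 6)
n(T) = 12*T/5 (n(T) = 6*((2/5)*T) = 6*((2*(⅕))*T) = 6*(2*T/5) = 12*T/5)
n(x)*(-60) = ((12/5)*6)*(-60) = (72/5)*(-60) = -864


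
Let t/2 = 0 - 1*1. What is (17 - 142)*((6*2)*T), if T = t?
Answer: 3000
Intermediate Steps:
t = -2 (t = 2*(0 - 1*1) = 2*(0 - 1) = 2*(-1) = -2)
T = -2
(17 - 142)*((6*2)*T) = (17 - 142)*((6*2)*(-2)) = -1500*(-2) = -125*(-24) = 3000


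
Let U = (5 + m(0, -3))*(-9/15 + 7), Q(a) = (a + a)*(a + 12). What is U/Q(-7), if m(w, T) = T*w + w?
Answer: -16/35 ≈ -0.45714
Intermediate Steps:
m(w, T) = w + T*w
Q(a) = 2*a*(12 + a) (Q(a) = (2*a)*(12 + a) = 2*a*(12 + a))
U = 32 (U = (5 + 0*(1 - 3))*(-9/15 + 7) = (5 + 0*(-2))*(-9*1/15 + 7) = (5 + 0)*(-3/5 + 7) = 5*(32/5) = 32)
U/Q(-7) = 32/((2*(-7)*(12 - 7))) = 32/((2*(-7)*5)) = 32/(-70) = 32*(-1/70) = -16/35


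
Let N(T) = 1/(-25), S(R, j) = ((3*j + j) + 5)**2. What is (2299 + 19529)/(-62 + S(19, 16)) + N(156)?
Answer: 541001/117475 ≈ 4.6052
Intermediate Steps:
S(R, j) = (5 + 4*j)**2 (S(R, j) = (4*j + 5)**2 = (5 + 4*j)**2)
N(T) = -1/25
(2299 + 19529)/(-62 + S(19, 16)) + N(156) = (2299 + 19529)/(-62 + (5 + 4*16)**2) - 1/25 = 21828/(-62 + (5 + 64)**2) - 1/25 = 21828/(-62 + 69**2) - 1/25 = 21828/(-62 + 4761) - 1/25 = 21828/4699 - 1/25 = 541001/117475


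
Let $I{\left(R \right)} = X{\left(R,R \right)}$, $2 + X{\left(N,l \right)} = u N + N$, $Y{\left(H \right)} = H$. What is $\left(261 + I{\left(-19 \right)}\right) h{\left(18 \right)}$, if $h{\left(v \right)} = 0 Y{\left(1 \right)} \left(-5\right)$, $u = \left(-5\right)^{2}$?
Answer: $0$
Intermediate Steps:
$u = 25$
$X{\left(N,l \right)} = -2 + 26 N$ ($X{\left(N,l \right)} = -2 + \left(25 N + N\right) = -2 + 26 N$)
$I{\left(R \right)} = -2 + 26 R$
$h{\left(v \right)} = 0$ ($h{\left(v \right)} = 0 \cdot 1 \left(-5\right) = 0 \left(-5\right) = 0$)
$\left(261 + I{\left(-19 \right)}\right) h{\left(18 \right)} = \left(261 + \left(-2 + 26 \left(-19\right)\right)\right) 0 = \left(261 - 496\right) 0 = \left(-235\right) 0 = 0$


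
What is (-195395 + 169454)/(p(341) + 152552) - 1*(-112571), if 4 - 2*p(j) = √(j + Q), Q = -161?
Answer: 2619829728908027/23272722871 - 77823*√5/23272722871 ≈ 1.1257e+5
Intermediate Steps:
p(j) = 2 - √(-161 + j)/2 (p(j) = 2 - √(j - 161)/2 = 2 - √(-161 + j)/2)
(-195395 + 169454)/(p(341) + 152552) - 1*(-112571) = (-195395 + 169454)/((2 - √(-161 + 341)/2) + 152552) - 1*(-112571) = -25941/((2 - 3*√5) + 152552) + 112571 = -25941/(152554 - 3*√5) + 112571 = 112571 - 25941/(152554 - 3*√5)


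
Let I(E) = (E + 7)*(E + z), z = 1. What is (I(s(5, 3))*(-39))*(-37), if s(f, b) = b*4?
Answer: 356421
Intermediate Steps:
s(f, b) = 4*b
I(E) = (1 + E)*(7 + E) (I(E) = (E + 7)*(E + 1) = (7 + E)*(1 + E) = (1 + E)*(7 + E))
(I(s(5, 3))*(-39))*(-37) = ((7 + (4*3)² + 8*(4*3))*(-39))*(-37) = ((7 + 12² + 8*12)*(-39))*(-37) = ((7 + 144 + 96)*(-39))*(-37) = (247*(-39))*(-37) = -9633*(-37) = 356421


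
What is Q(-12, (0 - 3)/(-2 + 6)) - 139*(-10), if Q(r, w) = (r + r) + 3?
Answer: 1369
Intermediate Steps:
Q(r, w) = 3 + 2*r (Q(r, w) = 2*r + 3 = 3 + 2*r)
Q(-12, (0 - 3)/(-2 + 6)) - 139*(-10) = (3 + 2*(-12)) - 139*(-10) = (3 - 24) + 1390 = -21 + 1390 = 1369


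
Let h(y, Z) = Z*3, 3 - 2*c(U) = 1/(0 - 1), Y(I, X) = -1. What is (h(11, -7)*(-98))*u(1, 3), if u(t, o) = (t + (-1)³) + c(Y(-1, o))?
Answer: 4116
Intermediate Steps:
c(U) = 2 (c(U) = 3/2 - 1/(2*(0 - 1)) = 3/2 - ½/(-1) = 3/2 - ½*(-1) = 3/2 + ½ = 2)
u(t, o) = 1 + t (u(t, o) = (t + (-1)³) + 2 = (t - 1) + 2 = (-1 + t) + 2 = 1 + t)
h(y, Z) = 3*Z
(h(11, -7)*(-98))*u(1, 3) = ((3*(-7))*(-98))*(1 + 1) = -21*(-98)*2 = 2058*2 = 4116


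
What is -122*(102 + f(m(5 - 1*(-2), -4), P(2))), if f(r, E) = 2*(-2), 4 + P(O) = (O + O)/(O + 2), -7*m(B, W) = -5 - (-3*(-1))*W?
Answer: -11956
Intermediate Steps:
m(B, W) = 5/7 + 3*W/7 (m(B, W) = -(-5 - (-3*(-1))*W)/7 = -(-5 - 3*W)/7 = 5/7 + 3*W/7)
P(O) = -4 + 2*O/(2 + O) (P(O) = -4 + (O + O)/(O + 2) = -4 + (2*O)/(2 + O) = -4 + 2*O/(2 + O))
f(r, E) = -4
-122*(102 + f(m(5 - 1*(-2), -4), P(2))) = -122*(102 - 4) = -122*98 = -11956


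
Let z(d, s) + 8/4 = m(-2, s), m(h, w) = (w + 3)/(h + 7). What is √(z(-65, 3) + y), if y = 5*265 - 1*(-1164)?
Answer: √62205/5 ≈ 49.882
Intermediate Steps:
m(h, w) = (3 + w)/(7 + h)
z(d, s) = -7/5 + s/5 (z(d, s) = -2 + (3 + s)/(7 - 2) = -2 + (3 + s)/5 = -2 + (⅗ + s/5) = -7/5 + s/5)
y = 2489 (y = 1325 + 1164 = 2489)
√(z(-65, 3) + y) = √((-7/5 + (⅕)*3) + 2489) = √((-7/5 + ⅗) + 2489) = √(-⅘ + 2489) = √(12441/5) = √62205/5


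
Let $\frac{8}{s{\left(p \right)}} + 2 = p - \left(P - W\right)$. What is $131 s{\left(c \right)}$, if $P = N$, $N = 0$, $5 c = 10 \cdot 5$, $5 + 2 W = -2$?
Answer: $\frac{2096}{9} \approx 232.89$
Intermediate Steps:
$W = - \frac{7}{2}$ ($W = - \frac{5}{2} + \frac{1}{2} \left(-2\right) = - \frac{5}{2} - 1 = - \frac{7}{2} \approx -3.5$)
$c = 10$ ($c = \frac{10 \cdot 5}{5} = \frac{1}{5} \cdot 50 = 10$)
$P = 0$
$s{\left(p \right)} = \frac{8}{- \frac{11}{2} + p}$ ($s{\left(p \right)} = \frac{8}{-2 + \left(p - \frac{7}{2}\right)} = \frac{8}{-2 + \left(- \frac{7}{2} + p\right)} = \frac{8}{- \frac{11}{2} + p}$)
$131 s{\left(c \right)} = 131 \frac{16}{-11 + 2 \cdot 10} = 131 \frac{16}{-11 + 20} = 131 \cdot \frac{16}{9} = \frac{2096}{9}$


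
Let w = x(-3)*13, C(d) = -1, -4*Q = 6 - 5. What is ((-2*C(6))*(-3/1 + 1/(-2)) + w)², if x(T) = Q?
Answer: 1681/16 ≈ 105.06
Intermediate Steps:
Q = -¼ (Q = -(6 - 5)/4 = -¼*1 = -¼ ≈ -0.25000)
x(T) = -¼
w = -13/4 (w = -¼*13 = -13/4 ≈ -3.2500)
((-2*C(6))*(-3/1 + 1/(-2)) + w)² = ((-2*(-1))*(-3/1 + 1/(-2)) - 13/4)² = (2*(-3*1 + 1*(-½)) - 13/4)² = (2*(-3 - ½) - 13/4)² = (2*(-7/2) - 13/4)² = (-7 - 13/4)² = (-41/4)² = 1681/16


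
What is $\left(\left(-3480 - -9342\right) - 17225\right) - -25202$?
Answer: $13839$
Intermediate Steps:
$\left(\left(-3480 - -9342\right) - 17225\right) - -25202 = \left(\left(-3480 + 9342\right) - 17225\right) + 25202 = \left(5862 - 17225\right) + 25202 = -11363 + 25202 = 13839$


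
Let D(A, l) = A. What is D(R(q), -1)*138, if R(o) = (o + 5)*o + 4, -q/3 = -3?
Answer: 17940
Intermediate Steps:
q = 9 (q = -3*(-3) = 9)
R(o) = 4 + o*(5 + o) (R(o) = (5 + o)*o + 4 = o*(5 + o) + 4 = 4 + o*(5 + o))
D(R(q), -1)*138 = (4 + 9² + 5*9)*138 = (4 + 81 + 45)*138 = 130*138 = 17940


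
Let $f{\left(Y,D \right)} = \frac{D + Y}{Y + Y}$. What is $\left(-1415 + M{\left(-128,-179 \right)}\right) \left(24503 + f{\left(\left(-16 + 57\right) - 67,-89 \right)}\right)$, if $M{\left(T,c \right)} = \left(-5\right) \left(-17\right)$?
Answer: $- \frac{847390215}{26} \approx -3.2592 \cdot 10^{7}$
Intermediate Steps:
$M{\left(T,c \right)} = 85$
$f{\left(Y,D \right)} = \frac{D + Y}{2 Y}$
$\left(-1415 + M{\left(-128,-179 \right)}\right) \left(24503 + f{\left(\left(-16 + 57\right) - 67,-89 \right)}\right) = \left(-1415 + 85\right) \left(24503 + \frac{-89 + \left(\left(-16 + 57\right) - 67\right)}{2 \left(\left(-16 + 57\right) - 67\right)}\right) = - 1330 \left(24503 + \frac{-89 + \left(41 - 67\right)}{2 \left(41 - 67\right)}\right) = - 1330 \left(24503 + \frac{-89 - 26}{2 \left(-26\right)}\right) = - 1330 \left(24503 + \frac{1}{2} \left(- \frac{1}{26}\right) \left(-115\right)\right) = - 1330 \left(24503 + \frac{115}{52}\right) = \left(-1330\right) \frac{1274271}{52} = - \frac{847390215}{26}$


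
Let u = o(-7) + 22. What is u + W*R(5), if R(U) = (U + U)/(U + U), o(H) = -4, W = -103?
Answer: -85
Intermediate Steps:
u = 18 (u = -4 + 22 = 18)
R(U) = 1 (R(U) = (2*U)/((2*U)) = (2*U)*(1/(2*U)) = 1)
u + W*R(5) = 18 - 103*1 = 18 - 103 = -85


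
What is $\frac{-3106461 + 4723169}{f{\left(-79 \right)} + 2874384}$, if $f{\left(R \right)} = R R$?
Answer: $\frac{1616708}{2880625} \approx 0.56124$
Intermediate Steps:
$f{\left(R \right)} = R^{2}$
$\frac{-3106461 + 4723169}{f{\left(-79 \right)} + 2874384} = \frac{-3106461 + 4723169}{\left(-79\right)^{2} + 2874384} = \frac{1616708}{6241 + 2874384} = \frac{1616708}{2880625}$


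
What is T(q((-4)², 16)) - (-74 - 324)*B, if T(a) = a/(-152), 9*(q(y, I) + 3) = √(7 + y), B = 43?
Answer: 2601331/152 - √23/1368 ≈ 17114.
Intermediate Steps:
q(y, I) = -3 + √(7 + y)/9
T(a) = -a/152 (T(a) = a*(-1/152) = -a/152)
T(q((-4)², 16)) - (-74 - 324)*B = -(-3 + √(7 + (-4)²)/9)/152 - (-74 - 324)*43 = -(-3 + √(7 + 16)/9)/152 - (-398)*43 = -(-3 + √23/9)/152 - 1*(-17114) = (3/152 - √23/1368) + 17114 = 2601331/152 - √23/1368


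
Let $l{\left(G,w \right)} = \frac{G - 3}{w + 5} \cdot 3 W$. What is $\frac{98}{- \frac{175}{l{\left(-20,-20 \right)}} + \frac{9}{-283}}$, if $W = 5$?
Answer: $- \frac{318941}{24866} \approx -12.826$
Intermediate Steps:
$l{\left(G,w \right)} = \frac{15 \left(-3 + G\right)}{5 + w}$ ($l{\left(G,w \right)} = \frac{G - 3}{w + 5} \cdot 3 \cdot 5 = \frac{-3 + G}{5 + w} 3 \cdot 5 = \frac{3 \left(-3 + G\right)}{5 + w} 5 = \frac{15 \left(-3 + G\right)}{5 + w}$)
$\frac{98}{- \frac{175}{l{\left(-20,-20 \right)}} + \frac{9}{-283}} = \frac{98}{- \frac{175}{15 \frac{1}{5 - 20} \left(-3 - 20\right)} + \frac{9}{-283}} = \frac{98}{- \frac{175}{15 \frac{1}{-15} \left(-23\right)} + 9 \left(- \frac{1}{283}\right)} = \frac{98}{- \frac{175}{15 \left(- \frac{1}{15}\right) \left(-23\right)} - \frac{9}{283}} = \frac{98}{- \frac{175}{23} - \frac{9}{283}} = \frac{98}{- \frac{49732}{6509}} = 98 \left(- \frac{6509}{49732}\right) = - \frac{318941}{24866}$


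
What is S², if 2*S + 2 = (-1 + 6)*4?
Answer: 81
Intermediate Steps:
S = 9 (S = -1 + ((-1 + 6)*4)/2 = -1 + (5*4)/2 = -1 + (½)*20 = -1 + 10 = 9)
S² = 9² = 81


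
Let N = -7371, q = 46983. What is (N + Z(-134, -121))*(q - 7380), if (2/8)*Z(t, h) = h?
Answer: -311081565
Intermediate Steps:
Z(t, h) = 4*h
(N + Z(-134, -121))*(q - 7380) = (-7371 + 4*(-121))*(46983 - 7380) = (-7371 - 484)*39603 = -7855*39603 = -311081565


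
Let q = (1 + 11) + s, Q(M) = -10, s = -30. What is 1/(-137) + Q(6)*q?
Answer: 24659/137 ≈ 179.99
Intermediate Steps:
q = -18 (q = (1 + 11) - 30 = 12 - 30 = -18)
1/(-137) + Q(6)*q = 1/(-137) - 10*(-18) = -1/137 + 180 = 24659/137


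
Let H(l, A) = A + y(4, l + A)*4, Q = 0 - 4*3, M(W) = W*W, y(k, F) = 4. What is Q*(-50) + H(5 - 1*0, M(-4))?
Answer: 632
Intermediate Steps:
M(W) = W²
Q = -12 (Q = 0 - 12 = -12)
H(l, A) = 16 + A (H(l, A) = A + 4*4 = A + 16 = 16 + A)
Q*(-50) + H(5 - 1*0, M(-4)) = -12*(-50) + (16 + (-4)²) = 600 + (16 + 16) = 600 + 32 = 632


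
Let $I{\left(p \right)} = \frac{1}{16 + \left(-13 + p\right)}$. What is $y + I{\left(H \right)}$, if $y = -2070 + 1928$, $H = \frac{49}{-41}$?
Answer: $- \frac{10467}{74} \approx -141.45$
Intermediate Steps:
$H = - \frac{49}{41}$ ($H = 49 \left(- \frac{1}{41}\right) = - \frac{49}{41} \approx -1.1951$)
$I{\left(p \right)} = \frac{1}{3 + p}$
$y = -142$
$y + I{\left(H \right)} = -142 + \frac{1}{3 - \frac{49}{41}} = -142 + \frac{1}{\frac{74}{41}} = -142 + \frac{41}{74} = - \frac{10467}{74}$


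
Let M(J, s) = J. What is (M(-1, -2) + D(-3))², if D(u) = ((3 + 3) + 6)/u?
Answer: 25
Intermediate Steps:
D(u) = 12/u (D(u) = (6 + 6)/u = 12/u)
(M(-1, -2) + D(-3))² = (-1 + 12/(-3))² = (-1 + 12*(-⅓))² = (-1 - 4)² = (-5)² = 25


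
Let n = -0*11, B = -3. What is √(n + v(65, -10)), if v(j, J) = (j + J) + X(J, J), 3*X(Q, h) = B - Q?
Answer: 2*√129/3 ≈ 7.5719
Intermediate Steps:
X(Q, h) = -1 - Q/3 (X(Q, h) = (-3 - Q)/3 = -1 - Q/3)
v(j, J) = -1 + j + 2*J/3 (v(j, J) = (j + J) + (-1 - J/3) = (J + j) + (-1 - J/3) = -1 + j + 2*J/3)
n = 0 (n = -1028*0 = 0)
√(n + v(65, -10)) = √(0 + (-1 + 65 + (⅔)*(-10))) = √(0 + (-1 + 65 - 20/3)) = √(0 + 172/3) = √(172/3) = 2*√129/3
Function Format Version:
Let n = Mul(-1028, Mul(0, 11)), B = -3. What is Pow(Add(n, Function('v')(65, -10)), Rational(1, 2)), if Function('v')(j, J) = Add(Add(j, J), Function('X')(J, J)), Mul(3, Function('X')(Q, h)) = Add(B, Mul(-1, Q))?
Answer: Mul(Rational(2, 3), Pow(129, Rational(1, 2))) ≈ 7.5719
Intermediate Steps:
Function('X')(Q, h) = Add(-1, Mul(Rational(-1, 3), Q)) (Function('X')(Q, h) = Mul(Rational(1, 3), Add(-3, Mul(-1, Q))) = Add(-1, Mul(Rational(-1, 3), Q)))
Function('v')(j, J) = Add(-1, j, Mul(Rational(2, 3), J)) (Function('v')(j, J) = Add(Add(j, J), Add(-1, Mul(Rational(-1, 3), J))) = Add(Add(J, j), Add(-1, Mul(Rational(-1, 3), J))) = Add(-1, j, Mul(Rational(2, 3), J)))
n = 0 (n = Mul(-1028, 0) = 0)
Pow(Add(n, Function('v')(65, -10)), Rational(1, 2)) = Pow(Add(0, Add(-1, 65, Mul(Rational(2, 3), -10))), Rational(1, 2)) = Pow(Add(0, Add(-1, 65, Rational(-20, 3))), Rational(1, 2)) = Pow(Add(0, Rational(172, 3)), Rational(1, 2)) = Pow(Rational(172, 3), Rational(1, 2)) = Mul(Rational(2, 3), Pow(129, Rational(1, 2)))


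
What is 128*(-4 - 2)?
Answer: -768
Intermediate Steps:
128*(-4 - 2) = 128*(-6) = -768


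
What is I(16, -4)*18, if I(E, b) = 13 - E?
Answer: -54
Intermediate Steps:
I(16, -4)*18 = (13 - 1*16)*18 = (13 - 16)*18 = -3*18 = -54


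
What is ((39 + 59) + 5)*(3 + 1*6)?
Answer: 927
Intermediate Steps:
((39 + 59) + 5)*(3 + 1*6) = (98 + 5)*(3 + 6) = 103*9 = 927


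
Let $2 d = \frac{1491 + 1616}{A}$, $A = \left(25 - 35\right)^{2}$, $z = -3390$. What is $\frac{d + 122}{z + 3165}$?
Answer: $- \frac{9169}{15000} \approx -0.61127$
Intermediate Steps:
$A = 100$ ($A = \left(-10\right)^{2} = 100$)
$d = \frac{3107}{200}$ ($d = \frac{\left(1491 + 1616\right) \frac{1}{100}}{2} = \frac{3107 \cdot \frac{1}{100}}{2} = \frac{1}{2} \cdot \frac{3107}{100} = \frac{3107}{200} \approx 15.535$)
$\frac{d + 122}{z + 3165} = \frac{\frac{3107}{200} + 122}{-3390 + 3165} = \frac{27507}{200 \left(-225\right)} = \frac{27507}{200} \left(- \frac{1}{225}\right) = - \frac{9169}{15000}$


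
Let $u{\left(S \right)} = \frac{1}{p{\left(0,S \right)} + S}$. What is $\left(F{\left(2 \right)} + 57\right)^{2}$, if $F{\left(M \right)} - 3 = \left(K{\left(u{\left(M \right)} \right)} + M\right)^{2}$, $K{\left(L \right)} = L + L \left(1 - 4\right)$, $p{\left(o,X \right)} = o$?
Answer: $3721$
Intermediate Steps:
$u{\left(S \right)} = \frac{1}{S}$ ($u{\left(S \right)} = \frac{1}{0 + S} = \frac{1}{S}$)
$K{\left(L \right)} = - 2 L$ ($K{\left(L \right)} = L + L \left(1 - 4\right) = L + L \left(-3\right) = L - 3 L = - 2 L$)
$F{\left(M \right)} = 3 + \left(M - \frac{2}{M}\right)^{2}$ ($F{\left(M \right)} = 3 + \left(- \frac{2}{M} + M\right)^{2} = 3 + \left(M - \frac{2}{M}\right)^{2}$)
$\left(F{\left(2 \right)} + 57\right)^{2} = \left(\left(-1 + 2^{2} + \frac{4}{4}\right) + 57\right)^{2} = \left(\left(-1 + 4 + 4 \cdot \frac{1}{4}\right) + 57\right)^{2} = \left(\left(-1 + 4 + 1\right) + 57\right)^{2} = \left(4 + 57\right)^{2} = 61^{2} = 3721$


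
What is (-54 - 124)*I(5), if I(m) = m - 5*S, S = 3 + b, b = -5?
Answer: -2670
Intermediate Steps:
S = -2 (S = 3 - 5 = -2)
I(m) = 10 + m (I(m) = m - 5*(-2) = m + 10 = 10 + m)
(-54 - 124)*I(5) = (-54 - 124)*(10 + 5) = -178*15 = -2670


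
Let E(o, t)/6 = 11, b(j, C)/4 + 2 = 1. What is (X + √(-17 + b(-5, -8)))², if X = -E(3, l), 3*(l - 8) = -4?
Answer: (66 - I*√21)² ≈ 4335.0 - 604.9*I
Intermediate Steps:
l = 20/3 (l = 8 + (⅓)*(-4) = 8 - 4/3 = 20/3 ≈ 6.6667)
b(j, C) = -4 (b(j, C) = -8 + 4*1 = -8 + 4 = -4)
E(o, t) = 66 (E(o, t) = 6*11 = 66)
X = -66 (X = -1*66 = -66)
(X + √(-17 + b(-5, -8)))² = (-66 + √(-17 - 4))² = (-66 + √(-21))² = (-66 + I*√21)²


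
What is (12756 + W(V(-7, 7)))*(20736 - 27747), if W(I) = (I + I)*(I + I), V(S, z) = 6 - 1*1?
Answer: -90133416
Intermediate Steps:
V(S, z) = 5 (V(S, z) = 6 - 1 = 5)
W(I) = 4*I² (W(I) = (2*I)*(2*I) = 4*I²)
(12756 + W(V(-7, 7)))*(20736 - 27747) = (12756 + 4*5²)*(20736 - 27747) = (12756 + 4*25)*(-7011) = (12756 + 100)*(-7011) = 12856*(-7011) = -90133416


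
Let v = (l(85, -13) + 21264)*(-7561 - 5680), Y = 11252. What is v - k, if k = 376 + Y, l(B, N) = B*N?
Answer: -266936947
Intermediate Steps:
k = 11628 (k = 376 + 11252 = 11628)
v = -266925319 (v = (85*(-13) + 21264)*(-7561 - 5680) = (-1105 + 21264)*(-13241) = 20159*(-13241) = -266925319)
v - k = -266925319 - 1*11628 = -266925319 - 11628 = -266936947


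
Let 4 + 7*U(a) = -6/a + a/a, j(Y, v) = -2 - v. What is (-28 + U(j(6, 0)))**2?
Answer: 784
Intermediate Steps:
U(a) = -3/7 - 6/(7*a) (U(a) = -4/7 + (-6/a + a/a)/7 = -4/7 + (-6/a + 1)/7 = -4/7 + (1 - 6/a)/7 = -4/7 + (1/7 - 6/(7*a)) = -3/7 - 6/(7*a))
(-28 + U(j(6, 0)))**2 = (-28 + 3*(-2 - (-2 - 1*0))/(7*(-2 - 1*0)))**2 = (-28 + 3*(-2 - (-2 + 0))/(7*(-2 + 0)))**2 = (-28 + (3/7)*(-2 - 1*(-2))/(-2))**2 = (-28 + (3/7)*(-1/2)*(-2 + 2))**2 = (-28 + (3/7)*(-1/2)*0)**2 = (-28 + 0)**2 = (-28)**2 = 784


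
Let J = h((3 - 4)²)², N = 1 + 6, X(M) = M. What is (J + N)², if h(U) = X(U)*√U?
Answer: 64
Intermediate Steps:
N = 7
h(U) = U^(3/2) (h(U) = U*√U = U^(3/2))
J = 1 (J = (((3 - 4)²)^(3/2))² = (((-1)²)^(3/2))² = (1^(3/2))² = 1² = 1)
(J + N)² = (1 + 7)² = 8² = 64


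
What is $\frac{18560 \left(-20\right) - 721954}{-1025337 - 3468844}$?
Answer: $\frac{1093154}{4494181} \approx 0.24324$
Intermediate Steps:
$\frac{18560 \left(-20\right) - 721954}{-1025337 - 3468844} = \frac{-371200 - 721954}{-4494181} = \left(-1093154\right) \left(- \frac{1}{4494181}\right) = \frac{1093154}{4494181}$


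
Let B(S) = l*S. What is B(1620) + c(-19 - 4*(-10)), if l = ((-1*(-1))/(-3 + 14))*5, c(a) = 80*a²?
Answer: 396180/11 ≈ 36016.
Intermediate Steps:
l = 5/11 (l = (1/11)*5 = 5/11 ≈ 0.45455)
B(S) = 5*S/11
B(1620) + c(-19 - 4*(-10)) = (5/11)*1620 + 80*(-19 - 4*(-10))² = 8100/11 + 80*(-19 + 40)² = 8100/11 + 80*21² = 8100/11 + 80*441 = 8100/11 + 35280 = 396180/11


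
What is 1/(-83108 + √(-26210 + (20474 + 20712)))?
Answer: -20777/1726731172 - 3*√26/863365586 ≈ -1.2050e-5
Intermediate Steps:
1/(-83108 + √(-26210 + (20474 + 20712))) = 1/(-83108 + √(-26210 + 41186)) = 1/(-83108 + √14976) = 1/(-83108 + 24*√26)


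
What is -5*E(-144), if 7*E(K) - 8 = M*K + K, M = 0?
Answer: 680/7 ≈ 97.143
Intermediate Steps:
E(K) = 8/7 + K/7 (E(K) = 8/7 + (0*K + K)/7 = 8/7 + (0 + K)/7 = 8/7 + K/7)
-5*E(-144) = -5*(8/7 + (⅐)*(-144)) = -5*(8/7 - 144/7) = -5*(-136/7) = 680/7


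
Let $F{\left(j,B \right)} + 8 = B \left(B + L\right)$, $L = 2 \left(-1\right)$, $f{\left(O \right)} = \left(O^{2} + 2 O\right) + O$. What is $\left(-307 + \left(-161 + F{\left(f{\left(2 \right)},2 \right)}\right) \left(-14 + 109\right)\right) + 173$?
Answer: $-16189$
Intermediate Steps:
$f{\left(O \right)} = O^{2} + 3 O$
$L = -2$
$F{\left(j,B \right)} = -8 + B \left(-2 + B\right)$ ($F{\left(j,B \right)} = -8 + B \left(B - 2\right) = -8 + B \left(-2 + B\right)$)
$\left(-307 + \left(-161 + F{\left(f{\left(2 \right)},2 \right)}\right) \left(-14 + 109\right)\right) + 173 = \left(-307 + \left(-161 - \left(12 - 4\right)\right) \left(-14 + 109\right)\right) + 173 = \left(-307 + \left(-161 - 8\right) 95\right) + 173 = \left(-307 - 16055\right) + 173 = -16362 + 173 = -16189$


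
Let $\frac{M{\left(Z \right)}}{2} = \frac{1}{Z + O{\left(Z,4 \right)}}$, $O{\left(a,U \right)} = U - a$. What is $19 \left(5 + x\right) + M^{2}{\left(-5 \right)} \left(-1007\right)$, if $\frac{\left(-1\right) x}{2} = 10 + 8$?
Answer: $- \frac{3363}{4} \approx -840.75$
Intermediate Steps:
$x = -36$ ($x = - 2 \left(10 + 8\right) = \left(-2\right) 18 = -36$)
$M{\left(Z \right)} = \frac{1}{2}$ ($M{\left(Z \right)} = \frac{2}{Z - \left(-4 + Z\right)} = \frac{2}{4} = 2 \cdot \frac{1}{4} = \frac{1}{2}$)
$19 \left(5 + x\right) + M^{2}{\left(-5 \right)} \left(-1007\right) = 19 \left(5 - 36\right) + \left(\frac{1}{2}\right)^{2} \left(-1007\right) = 19 \left(-31\right) + \frac{1}{4} \left(-1007\right) = -589 - \frac{1007}{4} = - \frac{3363}{4}$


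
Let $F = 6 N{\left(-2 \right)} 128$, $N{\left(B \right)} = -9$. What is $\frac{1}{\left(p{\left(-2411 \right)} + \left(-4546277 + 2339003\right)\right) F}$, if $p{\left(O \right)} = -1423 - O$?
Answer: $\frac{1}{15249848832} \approx 6.5574 \cdot 10^{-11}$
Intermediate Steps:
$F = -6912$ ($F = 6 \left(-9\right) 128 = \left(-54\right) 128 = -6912$)
$\frac{1}{\left(p{\left(-2411 \right)} + \left(-4546277 + 2339003\right)\right) F} = \frac{1}{\left(\left(-1423 - -2411\right) + \left(-4546277 + 2339003\right)\right) \left(-6912\right)} = \frac{1}{\left(-1423 + 2411\right) - 2207274} \left(- \frac{1}{6912}\right) = \frac{1}{988 - 2207274} \left(- \frac{1}{6912}\right) = \frac{1}{-2206286} \left(- \frac{1}{6912}\right) = \left(- \frac{1}{2206286}\right) \left(- \frac{1}{6912}\right) = \frac{1}{15249848832}$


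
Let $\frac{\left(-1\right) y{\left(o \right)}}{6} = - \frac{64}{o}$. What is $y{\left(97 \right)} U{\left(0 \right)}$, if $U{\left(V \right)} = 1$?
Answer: $\frac{384}{97} \approx 3.9588$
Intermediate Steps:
$y{\left(o \right)} = \frac{384}{o}$ ($y{\left(o \right)} = - 6 \left(- \frac{64}{o}\right) = \frac{384}{o}$)
$y{\left(97 \right)} U{\left(0 \right)} = \frac{384}{97} \cdot 1 = \frac{384}{97}$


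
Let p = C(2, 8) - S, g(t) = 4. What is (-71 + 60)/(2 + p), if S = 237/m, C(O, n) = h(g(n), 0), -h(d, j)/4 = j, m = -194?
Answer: -2134/625 ≈ -3.4144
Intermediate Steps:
h(d, j) = -4*j
C(O, n) = 0 (C(O, n) = -4*0 = 0)
S = -237/194 (S = 237/(-194) = 237*(-1/194) = -237/194 ≈ -1.2216)
p = 237/194 (p = 0 - 1*(-237/194) = 0 + 237/194 = 237/194 ≈ 1.2216)
(-71 + 60)/(2 + p) = (-71 + 60)/(2 + 237/194) = -11/625/194 = -11*194/625 = -2134/625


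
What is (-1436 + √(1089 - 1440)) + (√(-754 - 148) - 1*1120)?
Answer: -2556 + I*√902 + 3*I*√39 ≈ -2556.0 + 48.768*I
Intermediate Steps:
(-1436 + √(1089 - 1440)) + (√(-754 - 148) - 1*1120) = (-1436 + √(-351)) + (√(-902) - 1120) = (-1436 + 3*I*√39) + (I*√902 - 1120) = (-1436 + 3*I*√39) + (-1120 + I*√902) = -2556 + I*√902 + 3*I*√39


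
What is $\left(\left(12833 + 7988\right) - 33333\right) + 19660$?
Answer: $7148$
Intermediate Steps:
$\left(\left(12833 + 7988\right) - 33333\right) + 19660 = \left(20821 - 33333\right) + 19660 = -12512 + 19660 = 7148$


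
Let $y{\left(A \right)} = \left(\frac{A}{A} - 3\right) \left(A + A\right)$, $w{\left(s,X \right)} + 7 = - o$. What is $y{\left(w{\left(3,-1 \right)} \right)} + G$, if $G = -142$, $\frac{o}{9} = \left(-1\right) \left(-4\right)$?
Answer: $30$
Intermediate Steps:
$o = 36$ ($o = 9 \left(\left(-1\right) \left(-4\right)\right) = 9 \cdot 4 = 36$)
$w{\left(s,X \right)} = -43$ ($w{\left(s,X \right)} = -7 - 36 = -43$)
$y{\left(A \right)} = - 4 A$ ($y{\left(A \right)} = \left(1 - 3\right) 2 A = - 2 \cdot 2 A = - 4 A$)
$y{\left(w{\left(3,-1 \right)} \right)} + G = \left(-4\right) \left(-43\right) - 142 = 172 - 142 = 30$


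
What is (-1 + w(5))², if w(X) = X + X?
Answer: 81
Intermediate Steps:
w(X) = 2*X
(-1 + w(5))² = (-1 + 2*5)² = (-1 + 10)² = 9² = 81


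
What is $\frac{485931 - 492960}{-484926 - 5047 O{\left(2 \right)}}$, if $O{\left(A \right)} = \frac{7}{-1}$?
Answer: $\frac{7029}{449597} \approx 0.015634$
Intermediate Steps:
$O{\left(A \right)} = -7$ ($O{\left(A \right)} = 7 \left(-1\right) = -7$)
$\frac{485931 - 492960}{-484926 - 5047 O{\left(2 \right)}} = \frac{485931 - 492960}{-484926 - -35329} = - \frac{7029}{-484926 + 35329} = - \frac{7029}{-449597} = \left(-7029\right) \left(- \frac{1}{449597}\right) = \frac{7029}{449597}$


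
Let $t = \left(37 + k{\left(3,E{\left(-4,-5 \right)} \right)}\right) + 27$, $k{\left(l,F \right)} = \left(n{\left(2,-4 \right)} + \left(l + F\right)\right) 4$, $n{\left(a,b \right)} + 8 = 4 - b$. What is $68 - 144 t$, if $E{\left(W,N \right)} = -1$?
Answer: $-10300$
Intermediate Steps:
$n{\left(a,b \right)} = -4 - b$ ($n{\left(a,b \right)} = -8 - \left(-4 + b\right) = -4 - b$)
$k{\left(l,F \right)} = 4 F + 4 l$ ($k{\left(l,F \right)} = \left(\left(-4 - -4\right) + \left(l + F\right)\right) 4 = \left(\left(-4 + 4\right) + \left(F + l\right)\right) 4 = \left(0 + \left(F + l\right)\right) 4 = \left(F + l\right) 4 = 4 F + 4 l$)
$t = 72$ ($t = \left(37 + \left(4 \left(-1\right) + 4 \cdot 3\right)\right) + 27 = \left(37 + \left(-4 + 12\right)\right) + 27 = \left(37 + 8\right) + 27 = 45 + 27 = 72$)
$68 - 144 t = 68 - 10368 = -10300$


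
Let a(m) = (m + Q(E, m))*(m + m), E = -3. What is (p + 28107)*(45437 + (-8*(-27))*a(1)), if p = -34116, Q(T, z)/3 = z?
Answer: -283414485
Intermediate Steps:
Q(T, z) = 3*z
a(m) = 8*m² (a(m) = (m + 3*m)*(m + m) = (4*m)*(2*m) = 8*m²)
(p + 28107)*(45437 + (-8*(-27))*a(1)) = (-34116 + 28107)*(45437 + (-8*(-27))*(8*1²)) = -6009*(45437 + 216*(8*1)) = -6009*(45437 + 216*8) = -6009*(45437 + 1728) = -6009*47165 = -283414485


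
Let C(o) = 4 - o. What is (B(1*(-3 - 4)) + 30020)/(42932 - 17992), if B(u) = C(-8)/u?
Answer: 52532/43645 ≈ 1.2036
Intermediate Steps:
B(u) = 12/u (B(u) = (4 - 1*(-8))/u = (4 + 8)/u = 12/u)
(B(1*(-3 - 4)) + 30020)/(42932 - 17992) = (12/((1*(-3 - 4))) + 30020)/(42932 - 17992) = (12/((1*(-7))) + 30020)/24940 = (12/(-7) + 30020)*(1/24940) = (12*(-⅐) + 30020)*(1/24940) = (-12/7 + 30020)*(1/24940) = (210128/7)*(1/24940) = 52532/43645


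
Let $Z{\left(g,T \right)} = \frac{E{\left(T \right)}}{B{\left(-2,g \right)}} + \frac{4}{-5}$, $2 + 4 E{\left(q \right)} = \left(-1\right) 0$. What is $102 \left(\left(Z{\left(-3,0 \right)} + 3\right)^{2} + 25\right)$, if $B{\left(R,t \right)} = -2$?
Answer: $\frac{632451}{200} \approx 3162.3$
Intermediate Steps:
$E{\left(q \right)} = - \frac{1}{2}$ ($E{\left(q \right)} = - \frac{1}{2} + \frac{\left(-1\right) 0}{4} = - \frac{1}{2} + \frac{1}{4} \cdot 0 = - \frac{1}{2} + 0 = - \frac{1}{2}$)
$Z{\left(g,T \right)} = - \frac{11}{20}$ ($Z{\left(g,T \right)} = - \frac{1}{2 \left(-2\right)} + \frac{4}{-5} = \left(- \frac{1}{2}\right) \left(- \frac{1}{2}\right) + 4 \left(- \frac{1}{5}\right) = \frac{1}{4} - \frac{4}{5} = - \frac{11}{20}$)
$102 \left(\left(Z{\left(-3,0 \right)} + 3\right)^{2} + 25\right) = 102 \left(\left(- \frac{11}{20} + 3\right)^{2} + 25\right) = 102 \left(\left(\frac{49}{20}\right)^{2} + 25\right) = 102 \left(\frac{2401}{400} + 25\right) = 102 \cdot \frac{12401}{400} = \frac{632451}{200}$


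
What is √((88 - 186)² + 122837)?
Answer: √132441 ≈ 363.92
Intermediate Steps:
√((88 - 186)² + 122837) = √((-98)² + 122837) = √(9604 + 122837) = √132441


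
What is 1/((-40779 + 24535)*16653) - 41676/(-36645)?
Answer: 536849058847/472042274340 ≈ 1.1373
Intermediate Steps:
1/((-40779 + 24535)*16653) - 41676/(-36645) = (1/16653)/(-16244) - 41676*(-1/36645) = -1/16244*1/16653 + 13892/12215 = -1/270511332 + 13892/12215 = 536849058847/472042274340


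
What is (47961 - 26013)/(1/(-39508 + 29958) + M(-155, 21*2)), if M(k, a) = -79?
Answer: -209603400/754451 ≈ -277.82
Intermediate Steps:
(47961 - 26013)/(1/(-39508 + 29958) + M(-155, 21*2)) = (47961 - 26013)/(1/(-39508 + 29958) - 79) = 21948/(1/(-9550) - 79) = 21948/(-1/9550 - 79) = 21948/(-754451/9550) = 21948*(-9550/754451) = -209603400/754451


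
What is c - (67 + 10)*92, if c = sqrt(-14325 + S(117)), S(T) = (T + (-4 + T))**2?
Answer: -7084 + 5*sqrt(1543) ≈ -6887.6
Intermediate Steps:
S(T) = (-4 + 2*T)**2
c = 5*sqrt(1543) (c = sqrt(-14325 + 4*(-2 + 117)**2) = sqrt(-14325 + 4*115**2) = sqrt(-14325 + 4*13225) = sqrt(-14325 + 52900) = sqrt(38575) = 5*sqrt(1543) ≈ 196.41)
c - (67 + 10)*92 = 5*sqrt(1543) - (67 + 10)*92 = 5*sqrt(1543) - 77*92 = 5*sqrt(1543) - 1*7084 = 5*sqrt(1543) - 7084 = -7084 + 5*sqrt(1543)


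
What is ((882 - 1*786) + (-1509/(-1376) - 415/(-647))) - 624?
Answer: -468516253/890272 ≈ -526.26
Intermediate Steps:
((882 - 1*786) + (-1509/(-1376) - 415/(-647))) - 624 = ((882 - 786) + (-1509*(-1/1376) - 415*(-1/647))) - 624 = (96 + (1509/1376 + 415/647)) - 624 = (96 + 1547363/890272) - 624 = 87013475/890272 - 624 = -468516253/890272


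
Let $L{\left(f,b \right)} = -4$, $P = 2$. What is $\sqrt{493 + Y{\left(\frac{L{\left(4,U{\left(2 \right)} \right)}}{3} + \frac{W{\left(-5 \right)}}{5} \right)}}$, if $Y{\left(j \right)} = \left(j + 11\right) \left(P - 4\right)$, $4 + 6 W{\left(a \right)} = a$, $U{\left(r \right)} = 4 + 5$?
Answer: $\frac{\sqrt{106710}}{15} \approx 21.778$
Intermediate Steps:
$U{\left(r \right)} = 9$
$W{\left(a \right)} = - \frac{2}{3} + \frac{a}{6}$
$Y{\left(j \right)} = -22 - 2 j$ ($Y{\left(j \right)} = \left(j + 11\right) \left(2 - 4\right) = \left(11 + j\right) \left(-2\right) = -22 - 2 j$)
$\sqrt{493 + Y{\left(\frac{L{\left(4,U{\left(2 \right)} \right)}}{3} + \frac{W{\left(-5 \right)}}{5} \right)}} = \sqrt{493 - \left(22 + 2 \left(- \frac{4}{3} + \frac{- \frac{2}{3} + \frac{1}{6} \left(-5\right)}{5}\right)\right)} = \sqrt{493 - \left(22 + 2 \left(\left(-4\right) \frac{1}{3} + \left(- \frac{2}{3} - \frac{5}{6}\right) \frac{1}{5}\right)\right)} = \sqrt{493 - \left(22 + 2 \left(- \frac{4}{3} - \frac{3}{10}\right)\right)} = \sqrt{493 - \frac{281}{15}} = \sqrt{\frac{7114}{15}} = \frac{\sqrt{106710}}{15}$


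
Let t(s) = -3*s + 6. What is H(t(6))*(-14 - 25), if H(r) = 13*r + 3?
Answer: 5967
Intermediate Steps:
t(s) = 6 - 3*s
H(r) = 3 + 13*r
H(t(6))*(-14 - 25) = (3 + 13*(6 - 3*6))*(-14 - 25) = (3 + 13*(6 - 18))*(-39) = (3 + 13*(-12))*(-39) = (3 - 156)*(-39) = -153*(-39) = 5967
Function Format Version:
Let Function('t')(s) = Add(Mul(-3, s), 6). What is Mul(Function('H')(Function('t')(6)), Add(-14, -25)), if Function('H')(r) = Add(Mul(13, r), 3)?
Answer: 5967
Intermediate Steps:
Function('t')(s) = Add(6, Mul(-3, s))
Function('H')(r) = Add(3, Mul(13, r))
Mul(Function('H')(Function('t')(6)), Add(-14, -25)) = Mul(Add(3, Mul(13, Add(6, Mul(-3, 6)))), Add(-14, -25)) = Mul(Add(3, Mul(13, Add(6, -18))), -39) = Mul(Add(3, Mul(13, -12)), -39) = Mul(Add(3, -156), -39) = Mul(-153, -39) = 5967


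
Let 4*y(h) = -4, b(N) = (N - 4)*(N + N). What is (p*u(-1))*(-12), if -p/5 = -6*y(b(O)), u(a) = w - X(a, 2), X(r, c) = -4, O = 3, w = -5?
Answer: -360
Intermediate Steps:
b(N) = 2*N*(-4 + N) (b(N) = (-4 + N)*(2*N) = 2*N*(-4 + N))
y(h) = -1 (y(h) = (¼)*(-4) = -1)
u(a) = -1 (u(a) = -5 - 1*(-4) = -5 + 4 = -1)
p = -30 (p = -(-30)*(-1) = -5*6 = -30)
(p*u(-1))*(-12) = -30*(-1)*(-12) = 30*(-12) = -360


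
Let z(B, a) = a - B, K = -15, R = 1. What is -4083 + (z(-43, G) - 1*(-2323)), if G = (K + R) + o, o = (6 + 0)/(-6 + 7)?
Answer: -1725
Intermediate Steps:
o = 6 (o = 6/1 = 6*1 = 6)
G = -8 (G = (-15 + 1) + 6 = -14 + 6 = -8)
-4083 + (z(-43, G) - 1*(-2323)) = -4083 + ((-8 - 1*(-43)) - 1*(-2323)) = -4083 + ((-8 + 43) + 2323) = -4083 + (35 + 2323) = -4083 + 2358 = -1725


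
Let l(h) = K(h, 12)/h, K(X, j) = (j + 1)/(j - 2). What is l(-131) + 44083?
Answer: 57748717/1310 ≈ 44083.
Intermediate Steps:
K(X, j) = (1 + j)/(-2 + j)
l(h) = 13/(10*h) (l(h) = ((1 + 12)/(-2 + 12))/h = (13/10)/h = ((1/10)*13)/h = 13/(10*h))
l(-131) + 44083 = (13/10)/(-131) + 44083 = (13/10)*(-1/131) + 44083 = -13/1310 + 44083 = 57748717/1310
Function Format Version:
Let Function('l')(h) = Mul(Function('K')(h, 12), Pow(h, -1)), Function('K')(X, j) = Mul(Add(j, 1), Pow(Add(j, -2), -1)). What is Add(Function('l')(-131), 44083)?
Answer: Rational(57748717, 1310) ≈ 44083.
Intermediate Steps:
Function('K')(X, j) = Mul(Pow(Add(-2, j), -1), Add(1, j)) (Function('K')(X, j) = Mul(Add(1, j), Pow(Add(-2, j), -1)) = Mul(Pow(Add(-2, j), -1), Add(1, j)))
Function('l')(h) = Mul(Rational(13, 10), Pow(h, -1)) (Function('l')(h) = Mul(Mul(Pow(Add(-2, 12), -1), Add(1, 12)), Pow(h, -1)) = Mul(Mul(Pow(10, -1), 13), Pow(h, -1)) = Mul(Mul(Rational(1, 10), 13), Pow(h, -1)) = Mul(Rational(13, 10), Pow(h, -1)))
Add(Function('l')(-131), 44083) = Add(Mul(Rational(13, 10), Pow(-131, -1)), 44083) = Add(Mul(Rational(13, 10), Rational(-1, 131)), 44083) = Add(Rational(-13, 1310), 44083) = Rational(57748717, 1310)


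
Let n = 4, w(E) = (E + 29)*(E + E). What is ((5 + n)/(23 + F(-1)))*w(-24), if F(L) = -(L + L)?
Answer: -432/5 ≈ -86.400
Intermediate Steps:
F(L) = -2*L
w(E) = 2*E*(29 + E) (w(E) = (29 + E)*(2*E) = 2*E*(29 + E))
((5 + n)/(23 + F(-1)))*w(-24) = ((5 + 4)/(23 - 2*(-1)))*(2*(-24)*(29 - 24)) = (9/(23 + 2))*(2*(-24)*5) = (9/25)*(-240) = -432/5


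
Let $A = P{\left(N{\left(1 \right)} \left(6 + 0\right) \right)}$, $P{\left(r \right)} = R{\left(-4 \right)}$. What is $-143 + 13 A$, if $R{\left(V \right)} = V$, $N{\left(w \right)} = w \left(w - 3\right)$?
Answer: $-195$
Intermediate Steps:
$N{\left(w \right)} = w \left(-3 + w\right)$
$P{\left(r \right)} = -4$
$A = -4$
$-143 + 13 A = -143 + 13 \left(-4\right) = -143 - 52 = -195$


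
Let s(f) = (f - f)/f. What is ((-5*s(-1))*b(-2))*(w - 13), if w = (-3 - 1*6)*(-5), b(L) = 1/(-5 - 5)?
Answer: 0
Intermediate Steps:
b(L) = -⅒ (b(L) = 1/(-10) = -⅒)
s(f) = 0 (s(f) = 0/f = 0)
w = 45 (w = (-3 - 6)*(-5) = -9*(-5) = 45)
((-5*s(-1))*b(-2))*(w - 13) = (-5*0*(-⅒))*(45 - 13) = (0*(-⅒))*32 = 0*32 = 0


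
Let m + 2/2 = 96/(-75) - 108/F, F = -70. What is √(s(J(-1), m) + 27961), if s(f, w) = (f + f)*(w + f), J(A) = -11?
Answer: 3*√3840949/35 ≈ 167.99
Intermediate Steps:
m = -129/175 (m = -1 + (96/(-75) - 108/(-70)) = -1 + (96*(-1/75) - 108*(-1/70)) = -1 + (-32/25 + 54/35) = -1 + 46/175 = -129/175 ≈ -0.73714)
s(f, w) = 2*f*(f + w) (s(f, w) = (2*f)*(f + w) = 2*f*(f + w))
√(s(J(-1), m) + 27961) = √(2*(-11)*(-11 - 129/175) + 27961) = √(2*(-11)*(-2054/175) + 27961) = √(45188/175 + 27961) = √(4938363/175) = 3*√3840949/35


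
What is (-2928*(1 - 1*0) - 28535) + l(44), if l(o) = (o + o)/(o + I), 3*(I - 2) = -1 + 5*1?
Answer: -2233741/71 ≈ -31461.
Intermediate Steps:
I = 10/3 (I = 2 + (-1 + 5*1)/3 = 2 + (-1 + 5)/3 = 2 + (⅓)*4 = 2 + 4/3 = 10/3 ≈ 3.3333)
l(o) = 2*o/(10/3 + o) (l(o) = (o + o)/(o + 10/3) = (2*o)/(10/3 + o) = 2*o/(10/3 + o))
(-2928*(1 - 1*0) - 28535) + l(44) = (-2928*(1 - 1*0) - 28535) + 6*44/(10 + 3*44) = (-2928*(1 + 0) - 28535) + 6*44/(10 + 132) = (-2928*1 - 28535) + 6*44/142 = (-2928 - 28535) + 6*44*(1/142) = -31463 + 132/71 = -2233741/71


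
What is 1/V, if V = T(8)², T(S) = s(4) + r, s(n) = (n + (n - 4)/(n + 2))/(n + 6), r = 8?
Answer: 25/1764 ≈ 0.014172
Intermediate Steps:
s(n) = (n + (-4 + n)/(2 + n))/(6 + n)
T(S) = 42/5 (T(S) = (-4 + 4² + 3*4)/(12 + 4² + 8*4) + 8 = (-4 + 16 + 12)/(12 + 16 + 32) + 8 = 24/60 + 8 = (1/60)*24 + 8 = ⅖ + 8 = 42/5)
V = 1764/25 (V = (42/5)² = 1764/25 ≈ 70.560)
1/V = 1/(1764/25) = 25/1764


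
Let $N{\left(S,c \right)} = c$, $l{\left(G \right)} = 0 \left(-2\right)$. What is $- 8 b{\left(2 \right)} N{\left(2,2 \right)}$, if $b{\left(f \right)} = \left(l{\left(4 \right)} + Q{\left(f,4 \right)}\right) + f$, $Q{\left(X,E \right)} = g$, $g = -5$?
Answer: $48$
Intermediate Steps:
$l{\left(G \right)} = 0$
$Q{\left(X,E \right)} = -5$
$b{\left(f \right)} = -5 + f$ ($b{\left(f \right)} = \left(0 - 5\right) + f = -5 + f$)
$- 8 b{\left(2 \right)} N{\left(2,2 \right)} = - 8 \left(-5 + 2\right) 2 = \left(-8\right) \left(-3\right) 2 = 24 \cdot 2 = 48$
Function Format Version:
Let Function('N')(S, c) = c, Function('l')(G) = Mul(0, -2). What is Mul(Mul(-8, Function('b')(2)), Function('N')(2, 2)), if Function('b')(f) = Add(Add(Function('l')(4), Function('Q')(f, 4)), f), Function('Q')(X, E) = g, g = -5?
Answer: 48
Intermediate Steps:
Function('l')(G) = 0
Function('Q')(X, E) = -5
Function('b')(f) = Add(-5, f) (Function('b')(f) = Add(Add(0, -5), f) = Add(-5, f))
Mul(Mul(-8, Function('b')(2)), Function('N')(2, 2)) = Mul(Mul(-8, Add(-5, 2)), 2) = Mul(Mul(-8, -3), 2) = Mul(24, 2) = 48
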